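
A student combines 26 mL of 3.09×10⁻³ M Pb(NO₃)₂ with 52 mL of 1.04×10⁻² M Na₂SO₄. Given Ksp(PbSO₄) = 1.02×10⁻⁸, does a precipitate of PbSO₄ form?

Yes

Total volume after mixing = 26 + 52 = 78 mL.
[Pb²⁺] = (3.09×10⁻³)(26)/78 = 1.03×10⁻³ M
[SO₄²⁻] = (1.04×10⁻²)(52)/78 = 6.93×10⁻³ M
Q = [Pb²⁺][SO₄²⁻] = 7.14×10⁻⁶
Q = 7.14×10⁻⁶ > Ksp = 1.02×10⁻⁸, so the solution is supersaturated and PbSO₄ precipitates.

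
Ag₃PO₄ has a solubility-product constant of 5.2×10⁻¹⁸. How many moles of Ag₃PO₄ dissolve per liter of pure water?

2.1×10⁻⁵ M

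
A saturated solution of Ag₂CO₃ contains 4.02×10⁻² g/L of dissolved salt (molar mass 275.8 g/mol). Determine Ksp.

Ksp = 1.24×10⁻¹¹

Molar solubility s = (4.02×10⁻² g/L) / (275.8 g/mol) = 1.4576×10⁻⁴ mol/L
Ag₂CO₃(s) ⇌ 2 Ag⁺(aq) + CO₃²⁻(aq)
For each mole of Ag₂CO₃ that dissolves per liter, [Ag⁺] = 2s and [CO₃²⁻] = s; let s denote this solubility.
Ksp = [Ag⁺]^2[CO₃²⁻] = (2s)^2 · s = 4s^3
Ksp = 4 × (1.4576×10⁻⁴)^3 = 1.24×10⁻¹¹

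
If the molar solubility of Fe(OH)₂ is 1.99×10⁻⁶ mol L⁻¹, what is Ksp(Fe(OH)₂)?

Ksp = 3.15×10⁻¹⁷

Fe(OH)₂(s) ⇌ Fe²⁺(aq) + 2 OH⁻(aq)
With molar solubility s: [Fe²⁺] = s, [OH⁻] = 2s.
Ksp = [Fe²⁺][OH⁻]^2 = s · (2s)^2 = 4s^3
Ksp = 4 × (1.99×10⁻⁶)^3 = 3.15×10⁻¹⁷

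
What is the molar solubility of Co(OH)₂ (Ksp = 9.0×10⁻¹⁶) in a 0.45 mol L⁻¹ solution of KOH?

4.4×10⁻¹⁵ M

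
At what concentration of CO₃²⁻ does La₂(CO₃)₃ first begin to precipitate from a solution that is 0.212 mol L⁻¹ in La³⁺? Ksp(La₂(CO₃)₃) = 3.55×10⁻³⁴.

1.99×10⁻¹¹ M

Each salt precipitates once Q = Ksp for that salt.
La₂(CO₃)₃(s) ⇌ 2 La³⁺(aq) + 3 CO₃²⁻(aq)
Ksp = [La³⁺]^2[CO₃²⁻]^3 = [CO₃²⁻]^3(0.212)^2
[CO₃²⁻]^3 = 3.55×10⁻³⁴ / (0.212)^2 = 7.90×10⁻³³
[CO₃²⁻] = 1.99×10⁻¹¹ mol L⁻¹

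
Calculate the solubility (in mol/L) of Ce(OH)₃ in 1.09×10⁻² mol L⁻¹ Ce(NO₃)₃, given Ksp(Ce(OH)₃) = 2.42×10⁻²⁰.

Ce(OH)₃(s) ⇌ Ce³⁺(aq) + 3 OH⁻(aq)
With Ce³⁺ already at 1.09×10⁻² mol L⁻¹ and s small, take [Ce³⁺] ≈ 1.09×10⁻² mol L⁻¹ and [OH⁻] = 3s.
Ksp = [Ce³⁺][OH⁻]^3 = (1.09×10⁻²)(3s)^3
(3s)^3 = 2.42×10⁻²⁰ / (1.09×10⁻²) = 2.22×10⁻¹⁸
s = 4.35×10⁻⁷ mol L⁻¹

4.35×10⁻⁷ M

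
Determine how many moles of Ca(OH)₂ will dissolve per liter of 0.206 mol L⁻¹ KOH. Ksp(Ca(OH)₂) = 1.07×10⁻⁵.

2.52×10⁻⁴ M

Ca(OH)₂(s) ⇌ Ca²⁺(aq) + 2 OH⁻(aq)
With OH⁻ already at 0.206 mol L⁻¹ and s small, take [OH⁻] ≈ 0.206 mol L⁻¹ and [Ca²⁺] = s.
Ksp = [Ca²⁺][OH⁻]^2 = s(0.206)^2
s = 1.07×10⁻⁵ / (0.206)^2 = 2.52×10⁻⁴
s = 2.52×10⁻⁴ mol L⁻¹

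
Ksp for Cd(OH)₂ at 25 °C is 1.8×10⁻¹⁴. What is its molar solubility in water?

1.7×10⁻⁵ M

Cd(OH)₂(s) ⇌ Cd²⁺(aq) + 2 OH⁻(aq)
Call the molar solubility s, so that [Cd²⁺] = s and [OH⁻] = 2s.
Ksp = [Cd²⁺][OH⁻]^2 = s · (2s)^2 = 4s^3
4s^3 = 1.8×10⁻¹⁴  ⇒  s^3 = 4.5×10⁻¹⁵
s = 1.7×10⁻⁵ mol L⁻¹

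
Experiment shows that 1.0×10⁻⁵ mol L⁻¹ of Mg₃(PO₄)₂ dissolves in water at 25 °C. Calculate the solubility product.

Mg₃(PO₄)₂(s) ⇌ 3 Mg²⁺(aq) + 2 PO₄³⁻(aq)
For each mole of Mg₃(PO₄)₂ that dissolves per liter, [Mg²⁺] = 3s and [PO₄³⁻] = 2s; let s denote this solubility.
Ksp = [Mg²⁺]^3[PO₄³⁻]^2 = (3s)^3 · (2s)^2 = 108s^5
Ksp = 108 × (1.0×10⁻⁵)^5 = 1.1×10⁻²³

Ksp = 1.1×10⁻²³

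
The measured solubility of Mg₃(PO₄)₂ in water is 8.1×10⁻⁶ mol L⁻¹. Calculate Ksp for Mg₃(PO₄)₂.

Ksp = 3.8×10⁻²⁴

Mg₃(PO₄)₂(s) ⇌ 3 Mg²⁺(aq) + 2 PO₄³⁻(aq)
With molar solubility s: [Mg²⁺] = 3s, [PO₄³⁻] = 2s.
Ksp = [Mg²⁺]^3[PO₄³⁻]^2 = (3s)^3 · (2s)^2 = 108s^5
Ksp = 108 × (8.1×10⁻⁶)^5 = 3.8×10⁻²⁴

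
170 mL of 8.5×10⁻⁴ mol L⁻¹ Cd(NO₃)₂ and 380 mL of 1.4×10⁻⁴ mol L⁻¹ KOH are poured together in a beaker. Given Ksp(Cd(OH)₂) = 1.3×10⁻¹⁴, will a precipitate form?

Total volume after mixing = 170 + 380 = 550 mL.
[Cd²⁺] = (8.5×10⁻⁴)(170)/550 = 2.6×10⁻⁴ mol L⁻¹
[OH⁻] = (1.4×10⁻⁴)(380)/550 = 9.7×10⁻⁵ mol L⁻¹
Q = [Cd²⁺][OH⁻]^2 = 2.5×10⁻¹²
Because Q > Ksp (2.5×10⁻¹² vs 1.3×10⁻¹⁴), a precipitate of Cd(OH)₂ forms.

Yes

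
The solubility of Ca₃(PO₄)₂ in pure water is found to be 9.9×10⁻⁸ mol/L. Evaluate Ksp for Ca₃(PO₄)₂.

Ca₃(PO₄)₂(s) ⇌ 3 Ca²⁺(aq) + 2 PO₄³⁻(aq)
For each mole of Ca₃(PO₄)₂ that dissolves per liter, [Ca²⁺] = 3s and [PO₄³⁻] = 2s; let s denote this solubility.
Ksp = [Ca²⁺]^3[PO₄³⁻]^2 = (3s)^3 · (2s)^2 = 108s^5
Ksp = 108 × (9.9×10⁻⁸)^5 = 1.0×10⁻³³

Ksp = 1.0×10⁻³³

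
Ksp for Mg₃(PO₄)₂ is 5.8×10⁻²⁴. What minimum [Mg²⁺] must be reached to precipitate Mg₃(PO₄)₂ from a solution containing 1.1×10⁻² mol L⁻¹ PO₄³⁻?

Precipitation begins when Q = Ksp.
Mg₃(PO₄)₂(s) ⇌ 3 Mg²⁺(aq) + 2 PO₄³⁻(aq)
Ksp = [Mg²⁺]^3[PO₄³⁻]^2 = [Mg²⁺]^3(1.1×10⁻²)^2
[Mg²⁺]^3 = 5.8×10⁻²⁴ / (1.1×10⁻²)^2 = 4.8×10⁻²⁰
[Mg²⁺] = 3.6×10⁻⁷ mol L⁻¹

3.6×10⁻⁷ M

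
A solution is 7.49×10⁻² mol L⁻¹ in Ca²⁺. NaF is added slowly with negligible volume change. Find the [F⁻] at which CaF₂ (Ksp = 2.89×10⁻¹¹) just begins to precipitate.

The threshold for precipitation is Q = Ksp.
CaF₂(s) ⇌ Ca²⁺(aq) + 2 F⁻(aq)
Ksp = [Ca²⁺][F⁻]^2 = [F⁻]^2(7.49×10⁻²)
[F⁻]^2 = 2.89×10⁻¹¹ / (7.49×10⁻²) = 3.86×10⁻¹⁰
[F⁻] = 1.96×10⁻⁵ mol L⁻¹

1.96×10⁻⁵ M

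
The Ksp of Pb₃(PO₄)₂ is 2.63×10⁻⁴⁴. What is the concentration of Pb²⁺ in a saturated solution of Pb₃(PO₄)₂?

2.26×10⁻⁹ M

Pb₃(PO₄)₂(s) ⇌ 3 Pb²⁺(aq) + 2 PO₄³⁻(aq)
If s mol/L of Pb₃(PO₄)₂ dissolves, [Pb²⁺] = 3s and [PO₄³⁻] = 2s.
Ksp = [Pb²⁺]^3[PO₄³⁻]^2 = (3s)^3 · (2s)^2 = 108s^5 = 2.63×10⁻⁴⁴
s = 7.54×10⁻¹⁰ mol L⁻¹
[Pb²⁺] = 3s = 2.26×10⁻⁹ mol L⁻¹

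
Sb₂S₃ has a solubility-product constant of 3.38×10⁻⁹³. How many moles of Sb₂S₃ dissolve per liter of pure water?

1.26×10⁻¹⁹ M

Sb₂S₃(s) ⇌ 2 Sb³⁺(aq) + 3 S²⁻(aq)
With molar solubility s: [Sb³⁺] = 2s, [S²⁻] = 3s.
Ksp = [Sb³⁺]^2[S²⁻]^3 = (2s)^2 · (3s)^3 = 108s^5
108s^5 = 3.38×10⁻⁹³  ⇒  s^5 = 3.13×10⁻⁹⁵
Taking the 5th root, s = 1.26×10⁻¹⁹ M.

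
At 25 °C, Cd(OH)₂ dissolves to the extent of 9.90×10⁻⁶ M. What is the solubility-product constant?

Ksp = 3.88×10⁻¹⁵

Cd(OH)₂(s) ⇌ Cd²⁺(aq) + 2 OH⁻(aq)
Call the molar solubility s, so that [Cd²⁺] = s and [OH⁻] = 2s.
Ksp = [Cd²⁺][OH⁻]^2 = s · (2s)^2 = 4s^3
Ksp = 4 × (9.90×10⁻⁶)^3 = 3.88×10⁻¹⁵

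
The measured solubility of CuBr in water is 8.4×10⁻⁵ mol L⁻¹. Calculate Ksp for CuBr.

CuBr(s) ⇌ Cu⁺(aq) + Br⁻(aq)
Call the molar solubility s, so that [Cu⁺] = s and [Br⁻] = s.
Ksp = [Cu⁺][Br⁻] = s · s = s^2
Ksp = (8.4×10⁻⁵)^2 = 7.1×10⁻⁹

Ksp = 7.1×10⁻⁹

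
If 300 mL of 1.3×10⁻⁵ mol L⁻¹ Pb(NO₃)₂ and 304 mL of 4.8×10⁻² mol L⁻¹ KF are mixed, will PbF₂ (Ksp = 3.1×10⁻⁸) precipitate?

The combined volume is 604 mL.
[Pb²⁺] = (1.3×10⁻⁵)(300)/604 = 6.5×10⁻⁶ mol L⁻¹
[F⁻] = (4.8×10⁻²)(304)/604 = 2.4×10⁻² mol L⁻¹
Q = [Pb²⁺][F⁻]^2 = 3.8×10⁻⁹
Since Q (3.8×10⁻⁹) is less than Ksp (3.1×10⁻⁸), no PbF₂ precipitates.

No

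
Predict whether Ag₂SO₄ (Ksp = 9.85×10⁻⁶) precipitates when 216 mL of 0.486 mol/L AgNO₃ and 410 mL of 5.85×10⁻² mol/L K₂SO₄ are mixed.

Yes

Total volume after mixing = 216 + 410 = 626 mL.
[Ag⁺] = (0.486)(216)/626 = 0.168 mol/L
[SO₄²⁻] = (5.85×10⁻²)(410)/626 = 3.83×10⁻² mol/L
Q = [Ag⁺]^2[SO₄²⁻] = 1.08×10⁻³
Since Q (1.08×10⁻³) exceeds Ksp (9.85×10⁻⁶), Ag₂SO₄ will precipitate.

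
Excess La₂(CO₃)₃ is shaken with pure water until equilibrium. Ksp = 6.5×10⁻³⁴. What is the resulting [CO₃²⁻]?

La₂(CO₃)₃(s) ⇌ 2 La³⁺(aq) + 3 CO₃²⁻(aq)
If s mol/L of La₂(CO₃)₃ dissolves, [La³⁺] = 2s and [CO₃²⁻] = 3s.
Ksp = [La³⁺]^2[CO₃²⁻]^3 = (2s)^2 · (3s)^3 = 108s^5 = 6.5×10⁻³⁴
s = 9.0×10⁻⁸ M
[CO₃²⁻] = 3s = 2.7×10⁻⁷ M

2.7×10⁻⁷ M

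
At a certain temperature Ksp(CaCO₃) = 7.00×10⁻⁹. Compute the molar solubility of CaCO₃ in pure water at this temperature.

8.37×10⁻⁵ M

CaCO₃(s) ⇌ Ca²⁺(aq) + CO₃²⁻(aq)
With molar solubility s: [Ca²⁺] = s, [CO₃²⁻] = s.
Ksp = [Ca²⁺][CO₃²⁻] = s · s = s^2
s^2 = 7.00×10⁻⁹
s = 8.37×10⁻⁵ mol/L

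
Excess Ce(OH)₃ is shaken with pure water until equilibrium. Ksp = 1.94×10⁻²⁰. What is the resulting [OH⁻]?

1.55×10⁻⁵ M

Ce(OH)₃(s) ⇌ Ce³⁺(aq) + 3 OH⁻(aq)
Call the molar solubility s, so that [Ce³⁺] = s and [OH⁻] = 3s.
Ksp = [Ce³⁺][OH⁻]^3 = s · (3s)^3 = 27s^4 = 1.94×10⁻²⁰
s = 5.18×10⁻⁶ mol L⁻¹
[OH⁻] = 3s = 1.55×10⁻⁵ mol L⁻¹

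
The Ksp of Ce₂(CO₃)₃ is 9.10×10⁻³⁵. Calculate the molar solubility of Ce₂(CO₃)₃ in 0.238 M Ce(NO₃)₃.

Ce₂(CO₃)₃(s) ⇌ 2 Ce³⁺(aq) + 3 CO₃²⁻(aq)
The solution already contains Ce³⁺ at 0.238 M. Let s be the molar solubility of Ce₂(CO₃)₃.
[Ce³⁺] ≈ 0.238 M (common ion dominates); [CO₃²⁻] = 3s.
Ksp = [Ce³⁺]^2[CO₃²⁻]^3 = (0.238)^2(3s)^3
(3s)^3 = 9.10×10⁻³⁵ / (0.238)^2 = 1.61×10⁻³³
s = 3.90×10⁻¹² M

3.90×10⁻¹² M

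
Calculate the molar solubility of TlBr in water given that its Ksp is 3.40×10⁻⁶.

1.84×10⁻³ M

TlBr(s) ⇌ Tl⁺(aq) + Br⁻(aq)
If s mol/L of TlBr dissolves, [Tl⁺] = s and [Br⁻] = s.
Ksp = [Tl⁺][Br⁻] = s · s = s^2
s^2 = 3.40×10⁻⁶
Taking the 2nd root, s = 1.84×10⁻³ M.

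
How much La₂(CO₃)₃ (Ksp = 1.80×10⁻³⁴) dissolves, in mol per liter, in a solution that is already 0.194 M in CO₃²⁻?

7.85×10⁻¹⁷ M

La₂(CO₃)₃(s) ⇌ 2 La³⁺(aq) + 3 CO₃²⁻(aq)
Let s be the solubility of La₂(CO₃)₃ here. The common ion gives [CO₃²⁻] ≈ 0.194 M, and [La³⁺] = 2s.
Ksp = [La³⁺]^2[CO₃²⁻]^3 = (2s)^2(0.194)^3
(2s)^2 = 1.80×10⁻³⁴ / (0.194)^3 = 2.47×10⁻³²
s = 7.85×10⁻¹⁷ M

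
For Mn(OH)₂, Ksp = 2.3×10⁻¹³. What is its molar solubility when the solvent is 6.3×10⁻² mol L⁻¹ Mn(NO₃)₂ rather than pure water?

9.6×10⁻⁷ M

Mn(OH)₂(s) ⇌ Mn²⁺(aq) + 2 OH⁻(aq)
With Mn²⁺ already at 6.3×10⁻² mol L⁻¹ and s small, take [Mn²⁺] ≈ 6.3×10⁻² mol L⁻¹ and [OH⁻] = 2s.
Ksp = [Mn²⁺][OH⁻]^2 = (6.3×10⁻²)(2s)^2
(2s)^2 = 2.3×10⁻¹³ / (6.3×10⁻²) = 3.7×10⁻¹²
s = 9.6×10⁻⁷ mol L⁻¹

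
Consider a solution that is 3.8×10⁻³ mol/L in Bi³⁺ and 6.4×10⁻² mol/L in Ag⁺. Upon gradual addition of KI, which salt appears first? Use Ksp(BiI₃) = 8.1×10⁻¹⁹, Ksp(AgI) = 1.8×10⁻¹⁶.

Precipitation begins when Q = Ksp.
For BiI₃: [I⁻] = (Ksp/[Bi³⁺])^(1/3) = 6.0×10⁻⁶ mol/L
For AgI: [I⁻] = (Ksp/[Ag⁺]) = 2.8×10⁻¹⁵ mol/L
The smaller threshold [I⁻] is reached first, so AgI precipitates first.

AgI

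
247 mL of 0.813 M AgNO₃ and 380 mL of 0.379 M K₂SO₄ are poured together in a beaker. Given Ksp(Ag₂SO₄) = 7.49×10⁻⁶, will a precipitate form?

After mixing, V = 247 mL + 380 mL = 627 mL.
[Ag⁺] = (0.813)(247)/627 = 0.320 M
[SO₄²⁻] = (0.379)(380)/627 = 0.230 M
Q = [Ag⁺]^2[SO₄²⁻] = 2.36×10⁻²
Q = 2.36×10⁻² > Ksp = 7.49×10⁻⁶, so the solution is supersaturated and Ag₂SO₄ precipitates.

Yes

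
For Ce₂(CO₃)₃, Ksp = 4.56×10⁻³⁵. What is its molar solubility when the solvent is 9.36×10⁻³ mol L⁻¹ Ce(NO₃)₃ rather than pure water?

Ce₂(CO₃)₃(s) ⇌ 2 Ce³⁺(aq) + 3 CO₃²⁻(aq)
Let s be the solubility of Ce₂(CO₃)₃ here. The common ion gives [Ce³⁺] ≈ 9.36×10⁻³ mol L⁻¹, and [CO₃²⁻] = 3s.
Ksp = [Ce³⁺]^2[CO₃²⁻]^3 = (9.36×10⁻³)^2(3s)^3
(3s)^3 = 4.56×10⁻³⁵ / (9.36×10⁻³)^2 = 5.20×10⁻³¹
s = 2.68×10⁻¹¹ mol L⁻¹

2.68×10⁻¹¹ M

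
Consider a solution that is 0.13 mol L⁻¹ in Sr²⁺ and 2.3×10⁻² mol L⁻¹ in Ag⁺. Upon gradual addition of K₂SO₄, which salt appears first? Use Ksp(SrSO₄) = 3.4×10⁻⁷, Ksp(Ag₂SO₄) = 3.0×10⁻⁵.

Precipitation of each salt begins when its ion product equals Ksp.
For SrSO₄: [SO₄²⁻] = (Ksp/[Sr²⁺]) = 2.6×10⁻⁶ mol L⁻¹
For Ag₂SO₄: [SO₄²⁻] = (Ksp/[Ag⁺]^2) = 5.7×10⁻² mol L⁻¹
Since SrSO₄ needs less SO₄²⁻ to reach saturation, it precipitates first.

SrSO₄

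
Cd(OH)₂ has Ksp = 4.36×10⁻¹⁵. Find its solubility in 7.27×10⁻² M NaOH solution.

Cd(OH)₂(s) ⇌ Cd²⁺(aq) + 2 OH⁻(aq)
OH⁻ is already present at 7.27×10⁻² M. If s mol/L of Cd(OH)₂ dissolves, [Cd²⁺] = s while [OH⁻] ≈ 7.27×10⁻² M.
Ksp = [Cd²⁺][OH⁻]^2 = s(7.27×10⁻²)^2
s = 4.36×10⁻¹⁵ / (7.27×10⁻²)^2 = 8.25×10⁻¹³
s = 8.25×10⁻¹³ M

8.25×10⁻¹³ M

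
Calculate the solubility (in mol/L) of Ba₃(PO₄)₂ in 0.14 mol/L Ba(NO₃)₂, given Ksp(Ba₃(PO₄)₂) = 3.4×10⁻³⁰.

Ba₃(PO₄)₂(s) ⇌ 3 Ba²⁺(aq) + 2 PO₄³⁻(aq)
With Ba²⁺ already at 0.14 mol/L and s small, take [Ba²⁺] ≈ 0.14 mol/L and [PO₄³⁻] = 2s.
Ksp = [Ba²⁺]^3[PO₄³⁻]^2 = (0.14)^3(2s)^2
(2s)^2 = 3.4×10⁻³⁰ / (0.14)^3 = 1.2×10⁻²⁷
s = 1.8×10⁻¹⁴ mol/L

1.8×10⁻¹⁴ M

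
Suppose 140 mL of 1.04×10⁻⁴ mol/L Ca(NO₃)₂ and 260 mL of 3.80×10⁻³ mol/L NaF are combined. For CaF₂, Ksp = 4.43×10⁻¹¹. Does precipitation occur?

Yes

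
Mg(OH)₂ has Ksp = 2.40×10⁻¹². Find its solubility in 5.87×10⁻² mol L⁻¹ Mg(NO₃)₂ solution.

3.20×10⁻⁶ M

Mg(OH)₂(s) ⇌ Mg²⁺(aq) + 2 OH⁻(aq)
With Mg²⁺ already at 5.87×10⁻² mol L⁻¹ and s small, take [Mg²⁺] ≈ 5.87×10⁻² mol L⁻¹ and [OH⁻] = 2s.
Ksp = [Mg²⁺][OH⁻]^2 = (5.87×10⁻²)(2s)^2
(2s)^2 = 2.40×10⁻¹² / (5.87×10⁻²) = 4.09×10⁻¹¹
s = 3.20×10⁻⁶ mol L⁻¹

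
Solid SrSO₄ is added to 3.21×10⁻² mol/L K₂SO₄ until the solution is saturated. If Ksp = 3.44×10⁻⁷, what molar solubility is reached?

SrSO₄(s) ⇌ Sr²⁺(aq) + SO₄²⁻(aq)
With SO₄²⁻ already at 3.21×10⁻² mol/L and s small, take [SO₄²⁻] ≈ 3.21×10⁻² mol/L and [Sr²⁺] = s.
Ksp = [Sr²⁺][SO₄²⁻] = s(3.21×10⁻²)
s = 3.44×10⁻⁷ / (3.21×10⁻²) = 1.07×10⁻⁵
s = 1.07×10⁻⁵ mol/L

1.07×10⁻⁵ M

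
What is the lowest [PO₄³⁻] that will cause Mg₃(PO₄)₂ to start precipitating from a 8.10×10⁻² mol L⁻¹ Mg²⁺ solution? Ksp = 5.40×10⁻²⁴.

Precipitation begins when Q = Ksp.
Mg₃(PO₄)₂(s) ⇌ 3 Mg²⁺(aq) + 2 PO₄³⁻(aq)
Ksp = [Mg²⁺]^3[PO₄³⁻]^2 = [PO₄³⁻]^2(8.10×10⁻²)^3
[PO₄³⁻]^2 = 5.40×10⁻²⁴ / (8.10×10⁻²)^3 = 1.02×10⁻²⁰
[PO₄³⁻] = 1.01×10⁻¹⁰ mol L⁻¹

1.01×10⁻¹⁰ M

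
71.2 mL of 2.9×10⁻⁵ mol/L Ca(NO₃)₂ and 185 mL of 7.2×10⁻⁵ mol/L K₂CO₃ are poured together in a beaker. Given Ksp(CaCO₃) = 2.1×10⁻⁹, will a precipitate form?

No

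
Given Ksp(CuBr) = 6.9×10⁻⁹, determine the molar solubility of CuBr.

8.3×10⁻⁵ M

CuBr(s) ⇌ Cu⁺(aq) + Br⁻(aq)
With molar solubility s: [Cu⁺] = s, [Br⁻] = s.
Ksp = [Cu⁺][Br⁻] = s · s = s^2
s^2 = 6.9×10⁻⁹
s = (6.9×10⁻⁹)^(1/2) = 8.3×10⁻⁵ M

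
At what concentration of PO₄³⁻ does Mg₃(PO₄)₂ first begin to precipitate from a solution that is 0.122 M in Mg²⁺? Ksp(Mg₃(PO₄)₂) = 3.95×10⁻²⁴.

Each salt precipitates once Q = Ksp for that salt.
Mg₃(PO₄)₂(s) ⇌ 3 Mg²⁺(aq) + 2 PO₄³⁻(aq)
Ksp = [Mg²⁺]^3[PO₄³⁻]^2 = [PO₄³⁻]^2(0.122)^3
[PO₄³⁻]^2 = 3.95×10⁻²⁴ / (0.122)^3 = 2.18×10⁻²¹
[PO₄³⁻] = 4.66×10⁻¹¹ M

4.66×10⁻¹¹ M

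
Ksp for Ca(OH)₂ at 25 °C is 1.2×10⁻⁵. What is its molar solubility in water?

Ca(OH)₂(s) ⇌ Ca²⁺(aq) + 2 OH⁻(aq)
With molar solubility s: [Ca²⁺] = s, [OH⁻] = 2s.
Ksp = [Ca²⁺][OH⁻]^2 = s · (2s)^2 = 4s^3
4s^3 = 1.2×10⁻⁵  ⇒  s^3 = 3.0×10⁻⁶
s = 1.4×10⁻² M

1.4×10⁻² M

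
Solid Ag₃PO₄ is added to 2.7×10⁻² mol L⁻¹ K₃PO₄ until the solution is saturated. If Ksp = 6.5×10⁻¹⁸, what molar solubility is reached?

2.1×10⁻⁶ M

Ag₃PO₄(s) ⇌ 3 Ag⁺(aq) + PO₄³⁻(aq)
With PO₄³⁻ already at 2.7×10⁻² mol L⁻¹ and s small, take [PO₄³⁻] ≈ 2.7×10⁻² mol L⁻¹ and [Ag⁺] = 3s.
Ksp = [Ag⁺]^3[PO₄³⁻] = (3s)^3(2.7×10⁻²)
(3s)^3 = 6.5×10⁻¹⁸ / (2.7×10⁻²) = 2.4×10⁻¹⁶
s = 2.1×10⁻⁶ mol L⁻¹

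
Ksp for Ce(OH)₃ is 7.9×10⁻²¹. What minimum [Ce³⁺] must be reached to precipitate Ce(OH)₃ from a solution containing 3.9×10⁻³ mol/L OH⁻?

Precipitation begins when Q = Ksp.
Ce(OH)₃(s) ⇌ Ce³⁺(aq) + 3 OH⁻(aq)
Ksp = [Ce³⁺][OH⁻]^3 = [Ce³⁺](3.9×10⁻³)^3
[Ce³⁺] = 7.9×10⁻²¹ / (3.9×10⁻³)^3 = 1.3×10⁻¹³
[Ce³⁺] = 1.3×10⁻¹³ mol/L

1.3×10⁻¹³ M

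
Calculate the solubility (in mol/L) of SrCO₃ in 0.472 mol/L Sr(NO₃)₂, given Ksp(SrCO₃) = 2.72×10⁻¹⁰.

SrCO₃(s) ⇌ Sr²⁺(aq) + CO₃²⁻(aq)
Sr²⁺ is already present at 0.472 mol/L. If s mol/L of SrCO₃ dissolves, [CO₃²⁻] = s while [Sr²⁺] ≈ 0.472 mol/L.
Ksp = [Sr²⁺][CO₃²⁻] = (0.472)s
s = 2.72×10⁻¹⁰ / (0.472) = 5.76×10⁻¹⁰
s = 5.76×10⁻¹⁰ mol/L

5.76×10⁻¹⁰ M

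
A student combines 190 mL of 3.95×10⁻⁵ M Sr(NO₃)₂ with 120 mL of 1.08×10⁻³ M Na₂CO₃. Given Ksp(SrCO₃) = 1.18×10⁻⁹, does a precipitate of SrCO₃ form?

Total volume after mixing = 190 + 120 = 310 mL.
[Sr²⁺] = (3.95×10⁻⁵)(190)/310 = 2.42×10⁻⁵ M
[CO₃²⁻] = (1.08×10⁻³)(120)/310 = 4.18×10⁻⁴ M
Q = [Sr²⁺][CO₃²⁻] = 1.01×10⁻⁸
Q = 1.01×10⁻⁸ > Ksp = 1.18×10⁻⁹, so the solution is supersaturated and SrCO₃ precipitates.

Yes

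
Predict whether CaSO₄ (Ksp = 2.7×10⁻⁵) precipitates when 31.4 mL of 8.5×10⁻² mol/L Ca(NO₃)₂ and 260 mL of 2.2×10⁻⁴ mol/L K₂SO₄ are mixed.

No

After mixing, V = 31.4 mL + 260 mL = 291.4 mL.
[Ca²⁺] = (8.5×10⁻²)(31.4)/291.4 = 9.2×10⁻³ mol/L
[SO₄²⁻] = (2.2×10⁻⁴)(260)/291.4 = 2.0×10⁻⁴ mol/L
Q = [Ca²⁺][SO₄²⁻] = 1.8×10⁻⁶
Since Q (1.8×10⁻⁶) is less than Ksp (2.7×10⁻⁵), no CaSO₄ precipitates.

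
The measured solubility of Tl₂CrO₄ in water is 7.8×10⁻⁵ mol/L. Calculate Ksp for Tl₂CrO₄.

Tl₂CrO₄(s) ⇌ 2 Tl⁺(aq) + CrO₄²⁻(aq)
If s mol/L of Tl₂CrO₄ dissolves, [Tl⁺] = 2s and [CrO₄²⁻] = s.
Ksp = [Tl⁺]^2[CrO₄²⁻] = (2s)^2 · s = 4s^3
Ksp = 4 × (7.8×10⁻⁵)^3 = 1.9×10⁻¹²

Ksp = 1.9×10⁻¹²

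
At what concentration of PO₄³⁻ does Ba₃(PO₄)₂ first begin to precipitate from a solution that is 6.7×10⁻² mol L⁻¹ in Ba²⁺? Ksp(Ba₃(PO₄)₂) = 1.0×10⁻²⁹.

1.8×10⁻¹³ M

The threshold for precipitation is Q = Ksp.
Ba₃(PO₄)₂(s) ⇌ 3 Ba²⁺(aq) + 2 PO₄³⁻(aq)
Ksp = [Ba²⁺]^3[PO₄³⁻]^2 = [PO₄³⁻]^2(6.7×10⁻²)^3
[PO₄³⁻]^2 = 1.0×10⁻²⁹ / (6.7×10⁻²)^3 = 3.3×10⁻²⁶
[PO₄³⁻] = 1.8×10⁻¹³ mol L⁻¹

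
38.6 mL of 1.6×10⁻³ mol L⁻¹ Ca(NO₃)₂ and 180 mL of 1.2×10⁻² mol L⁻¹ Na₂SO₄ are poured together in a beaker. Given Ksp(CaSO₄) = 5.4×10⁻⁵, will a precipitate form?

The combined volume is 218.6 mL.
[Ca²⁺] = (1.6×10⁻³)(38.6)/218.6 = 2.8×10⁻⁴ mol L⁻¹
[SO₄²⁻] = (1.2×10⁻²)(180)/218.6 = 9.9×10⁻³ mol L⁻¹
Q = [Ca²⁺][SO₄²⁻] = 2.8×10⁻⁶
Q = 2.8×10⁻⁶ < Ksp = 5.4×10⁻⁵, so the solution is unsaturated and no precipitate forms.

No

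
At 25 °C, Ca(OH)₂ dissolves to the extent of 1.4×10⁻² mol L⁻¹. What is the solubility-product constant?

Ksp = 1.1×10⁻⁵

Ca(OH)₂(s) ⇌ Ca²⁺(aq) + 2 OH⁻(aq)
With molar solubility s: [Ca²⁺] = s, [OH⁻] = 2s.
Ksp = [Ca²⁺][OH⁻]^2 = s · (2s)^2 = 4s^3
Ksp = 4 × (1.4×10⁻²)^3 = 1.1×10⁻⁵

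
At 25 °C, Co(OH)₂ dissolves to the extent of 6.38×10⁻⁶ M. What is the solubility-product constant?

Ksp = 1.04×10⁻¹⁵

Co(OH)₂(s) ⇌ Co²⁺(aq) + 2 OH⁻(aq)
Let s be the molar solubility. Then [Co²⁺] = s and [OH⁻] = 2s.
Ksp = [Co²⁺][OH⁻]^2 = s · (2s)^2 = 4s^3
Ksp = 4 × (6.38×10⁻⁶)^3 = 1.04×10⁻¹⁵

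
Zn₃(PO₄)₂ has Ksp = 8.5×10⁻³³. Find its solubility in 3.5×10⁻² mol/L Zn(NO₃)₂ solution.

Zn₃(PO₄)₂(s) ⇌ 3 Zn²⁺(aq) + 2 PO₄³⁻(aq)
The solution already contains Zn²⁺ at 3.5×10⁻² mol/L. Let s be the molar solubility of Zn₃(PO₄)₂.
[Zn²⁺] ≈ 3.5×10⁻² mol/L (common ion dominates); [PO₄³⁻] = 2s.
Ksp = [Zn²⁺]^3[PO₄³⁻]^2 = (3.5×10⁻²)^3(2s)^2
(2s)^2 = 8.5×10⁻³³ / (3.5×10⁻²)^3 = 2.0×10⁻²⁸
s = 7.0×10⁻¹⁵ mol/L

7.0×10⁻¹⁵ M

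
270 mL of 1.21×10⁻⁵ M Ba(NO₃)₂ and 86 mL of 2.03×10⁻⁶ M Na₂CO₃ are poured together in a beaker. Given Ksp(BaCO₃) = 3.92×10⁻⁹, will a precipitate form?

The combined volume is 356 mL.
[Ba²⁺] = (1.21×10⁻⁵)(270)/356 = 9.18×10⁻⁶ M
[CO₃²⁻] = (2.03×10⁻⁶)(86)/356 = 4.90×10⁻⁷ M
Q = [Ba²⁺][CO₃²⁻] = 4.50×10⁻¹²
Since Q (4.50×10⁻¹²) is less than Ksp (3.92×10⁻⁹), no BaCO₃ precipitates.

No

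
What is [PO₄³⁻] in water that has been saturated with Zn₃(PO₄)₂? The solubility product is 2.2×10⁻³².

Zn₃(PO₄)₂(s) ⇌ 3 Zn²⁺(aq) + 2 PO₄³⁻(aq)
With molar solubility s: [Zn²⁺] = 3s, [PO₄³⁻] = 2s.
Ksp = [Zn²⁺]^3[PO₄³⁻]^2 = (3s)^3 · (2s)^2 = 108s^5 = 2.2×10⁻³²
s = 1.8×10⁻⁷ mol L⁻¹
[PO₄³⁻] = 2s = 3.7×10⁻⁷ mol L⁻¹

3.7×10⁻⁷ M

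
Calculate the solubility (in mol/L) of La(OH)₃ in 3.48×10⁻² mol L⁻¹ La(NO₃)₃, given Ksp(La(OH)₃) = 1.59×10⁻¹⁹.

La(OH)₃(s) ⇌ La³⁺(aq) + 3 OH⁻(aq)
With La³⁺ already at 3.48×10⁻² mol L⁻¹ and s small, take [La³⁺] ≈ 3.48×10⁻² mol L⁻¹ and [OH⁻] = 3s.
Ksp = [La³⁺][OH⁻]^3 = (3.48×10⁻²)(3s)^3
(3s)^3 = 1.59×10⁻¹⁹ / (3.48×10⁻²) = 4.57×10⁻¹⁸
s = 5.53×10⁻⁷ mol L⁻¹

5.53×10⁻⁷ M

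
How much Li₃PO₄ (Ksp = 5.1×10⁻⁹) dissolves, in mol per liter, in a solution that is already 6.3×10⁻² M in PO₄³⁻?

Li₃PO₄(s) ⇌ 3 Li⁺(aq) + PO₄³⁻(aq)
PO₄³⁻ is already present at 6.3×10⁻² M. If s mol/L of Li₃PO₄ dissolves, [Li⁺] = 3s while [PO₄³⁻] ≈ 6.3×10⁻² M.
Ksp = [Li⁺]^3[PO₄³⁻] = (3s)^3(6.3×10⁻²)
(3s)^3 = 5.1×10⁻⁹ / (6.3×10⁻²) = 8.1×10⁻⁸
s = 1.4×10⁻³ M

1.4×10⁻³ M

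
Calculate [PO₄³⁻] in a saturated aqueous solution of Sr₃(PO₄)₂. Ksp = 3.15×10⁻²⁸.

2.48×10⁻⁶ M

Sr₃(PO₄)₂(s) ⇌ 3 Sr²⁺(aq) + 2 PO₄³⁻(aq)
If s mol/L of Sr₃(PO₄)₂ dissolves, [Sr²⁺] = 3s and [PO₄³⁻] = 2s.
Ksp = [Sr²⁺]^3[PO₄³⁻]^2 = (3s)^3 · (2s)^2 = 108s^5 = 3.15×10⁻²⁸
s = 1.24×10⁻⁶ mol L⁻¹
[PO₄³⁻] = 2s = 2.48×10⁻⁶ mol L⁻¹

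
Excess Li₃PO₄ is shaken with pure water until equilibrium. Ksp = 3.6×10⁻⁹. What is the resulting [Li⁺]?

1.0×10⁻² M

Li₃PO₄(s) ⇌ 3 Li⁺(aq) + PO₄³⁻(aq)
With molar solubility s: [Li⁺] = 3s, [PO₄³⁻] = s.
Ksp = [Li⁺]^3[PO₄³⁻] = (3s)^3 · s = 27s^4 = 3.6×10⁻⁹
s = 3.4×10⁻³ M
[Li⁺] = 3s = 1.0×10⁻² M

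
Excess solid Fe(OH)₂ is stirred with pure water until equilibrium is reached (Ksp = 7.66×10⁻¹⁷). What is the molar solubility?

2.68×10⁻⁶ M

Fe(OH)₂(s) ⇌ Fe²⁺(aq) + 2 OH⁻(aq)
Call the molar solubility s, so that [Fe²⁺] = s and [OH⁻] = 2s.
Ksp = [Fe²⁺][OH⁻]^2 = s · (2s)^2 = 4s^3
4s^3 = 7.66×10⁻¹⁷  ⇒  s^3 = 1.92×10⁻¹⁷
s = (1.92×10⁻¹⁷)^(1/3) = 2.68×10⁻⁶ M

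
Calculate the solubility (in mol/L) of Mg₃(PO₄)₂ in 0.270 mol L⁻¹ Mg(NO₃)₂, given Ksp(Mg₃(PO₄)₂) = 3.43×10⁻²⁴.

6.60×10⁻¹² M

Mg₃(PO₄)₂(s) ⇌ 3 Mg²⁺(aq) + 2 PO₄³⁻(aq)
Let s be the solubility of Mg₃(PO₄)₂ here. The common ion gives [Mg²⁺] ≈ 0.270 mol L⁻¹, and [PO₄³⁻] = 2s.
Ksp = [Mg²⁺]^3[PO₄³⁻]^2 = (0.270)^3(2s)^2
(2s)^2 = 3.43×10⁻²⁴ / (0.270)^3 = 1.74×10⁻²²
s = 6.60×10⁻¹² mol L⁻¹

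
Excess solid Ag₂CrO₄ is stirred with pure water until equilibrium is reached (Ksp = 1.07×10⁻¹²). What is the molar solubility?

6.44×10⁻⁵ M

Ag₂CrO₄(s) ⇌ 2 Ag⁺(aq) + CrO₄²⁻(aq)
Let s be the molar solubility. Then [Ag⁺] = 2s and [CrO₄²⁻] = s.
Ksp = [Ag⁺]^2[CrO₄²⁻] = (2s)^2 · s = 4s^3
4s^3 = 1.07×10⁻¹²  ⇒  s^3 = 2.68×10⁻¹³
s = 6.44×10⁻⁵ mol/L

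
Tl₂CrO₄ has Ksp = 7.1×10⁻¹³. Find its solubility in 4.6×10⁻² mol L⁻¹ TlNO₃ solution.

Tl₂CrO₄(s) ⇌ 2 Tl⁺(aq) + CrO₄²⁻(aq)
Tl⁺ is already present at 4.6×10⁻² mol L⁻¹. If s mol/L of Tl₂CrO₄ dissolves, [CrO₄²⁻] = s while [Tl⁺] ≈ 4.6×10⁻² mol L⁻¹.
Ksp = [Tl⁺]^2[CrO₄²⁻] = (4.6×10⁻²)^2s
s = 7.1×10⁻¹³ / (4.6×10⁻²)^2 = 3.4×10⁻¹⁰
s = 3.4×10⁻¹⁰ mol L⁻¹

3.4×10⁻¹⁰ M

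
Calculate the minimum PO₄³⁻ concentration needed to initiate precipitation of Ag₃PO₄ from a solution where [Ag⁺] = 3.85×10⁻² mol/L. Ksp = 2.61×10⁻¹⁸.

4.57×10⁻¹⁴ M

Precipitation of each salt begins when its ion product equals Ksp.
Ag₃PO₄(s) ⇌ 3 Ag⁺(aq) + PO₄³⁻(aq)
Ksp = [Ag⁺]^3[PO₄³⁻] = [PO₄³⁻](3.85×10⁻²)^3
[PO₄³⁻] = 2.61×10⁻¹⁸ / (3.85×10⁻²)^3 = 4.57×10⁻¹⁴
[PO₄³⁻] = 4.57×10⁻¹⁴ mol/L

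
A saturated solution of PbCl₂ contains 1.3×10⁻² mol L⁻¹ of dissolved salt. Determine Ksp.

PbCl₂(s) ⇌ Pb²⁺(aq) + 2 Cl⁻(aq)
For each mole of PbCl₂ that dissolves per liter, [Pb²⁺] = s and [Cl⁻] = 2s; let s denote this solubility.
Ksp = [Pb²⁺][Cl⁻]^2 = s · (2s)^2 = 4s^3
Ksp = 4 × (1.3×10⁻²)^3 = 8.8×10⁻⁶

Ksp = 8.8×10⁻⁶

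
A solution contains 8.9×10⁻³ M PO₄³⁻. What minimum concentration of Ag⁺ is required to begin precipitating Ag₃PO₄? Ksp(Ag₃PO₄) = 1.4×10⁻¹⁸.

A salt starts to precipitate once the ion product Q reaches its Ksp.
Ag₃PO₄(s) ⇌ 3 Ag⁺(aq) + PO₄³⁻(aq)
Ksp = [Ag⁺]^3[PO₄³⁻] = [Ag⁺]^3(8.9×10⁻³)
[Ag⁺]^3 = 1.4×10⁻¹⁸ / (8.9×10⁻³) = 1.6×10⁻¹⁶
[Ag⁺] = 5.4×10⁻⁶ M

5.4×10⁻⁶ M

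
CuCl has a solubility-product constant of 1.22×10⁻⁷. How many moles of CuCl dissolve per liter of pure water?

CuCl(s) ⇌ Cu⁺(aq) + Cl⁻(aq)
Call the molar solubility s, so that [Cu⁺] = s and [Cl⁻] = s.
Ksp = [Cu⁺][Cl⁻] = s · s = s^2
s^2 = 1.22×10⁻⁷
Taking the 2nd root, s = 3.49×10⁻⁴ M.

3.49×10⁻⁴ M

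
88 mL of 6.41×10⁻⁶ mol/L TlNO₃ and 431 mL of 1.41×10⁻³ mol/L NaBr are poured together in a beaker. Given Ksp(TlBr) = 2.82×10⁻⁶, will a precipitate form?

Total volume after mixing = 88 + 431 = 519 mL.
[Tl⁺] = (6.41×10⁻⁶)(88)/519 = 1.09×10⁻⁶ mol/L
[Br⁻] = (1.41×10⁻³)(431)/519 = 1.17×10⁻³ mol/L
Q = [Tl⁺][Br⁻] = 1.27×10⁻⁹
Since Q (1.27×10⁻⁹) is less than Ksp (2.82×10⁻⁶), no TlBr precipitates.

No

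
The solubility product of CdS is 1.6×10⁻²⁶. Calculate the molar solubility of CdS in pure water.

1.3×10⁻¹³ M

CdS(s) ⇌ Cd²⁺(aq) + S²⁻(aq)
Call the molar solubility s, so that [Cd²⁺] = s and [S²⁻] = s.
Ksp = [Cd²⁺][S²⁻] = s · s = s^2
s^2 = 1.6×10⁻²⁶
s = 1.3×10⁻¹³ mol L⁻¹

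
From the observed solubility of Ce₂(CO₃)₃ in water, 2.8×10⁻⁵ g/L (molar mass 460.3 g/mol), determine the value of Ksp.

Ksp = 9.0×10⁻³⁵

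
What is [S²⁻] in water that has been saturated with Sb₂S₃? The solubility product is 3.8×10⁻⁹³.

Sb₂S₃(s) ⇌ 2 Sb³⁺(aq) + 3 S²⁻(aq)
For each mole of Sb₂S₃ that dissolves per liter, [Sb³⁺] = 2s and [S²⁻] = 3s; let s denote this solubility.
Ksp = [Sb³⁺]^2[S²⁻]^3 = (2s)^2 · (3s)^3 = 108s^5 = 3.8×10⁻⁹³
s = 1.3×10⁻¹⁹ M
[S²⁻] = 3s = 3.9×10⁻¹⁹ M

3.9×10⁻¹⁹ M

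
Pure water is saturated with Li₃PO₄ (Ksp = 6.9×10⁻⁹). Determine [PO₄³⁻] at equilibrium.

4.0×10⁻³ M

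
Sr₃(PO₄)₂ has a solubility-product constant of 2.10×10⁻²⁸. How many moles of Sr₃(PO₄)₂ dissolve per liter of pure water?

1.14×10⁻⁶ M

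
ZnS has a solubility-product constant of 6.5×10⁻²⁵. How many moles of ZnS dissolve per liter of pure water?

8.1×10⁻¹³ M

ZnS(s) ⇌ Zn²⁺(aq) + S²⁻(aq)
Call the molar solubility s, so that [Zn²⁺] = s and [S²⁻] = s.
Ksp = [Zn²⁺][S²⁻] = s · s = s^2
s^2 = 6.5×10⁻²⁵
s = (6.5×10⁻²⁵)^(1/2) = 8.1×10⁻¹³ mol L⁻¹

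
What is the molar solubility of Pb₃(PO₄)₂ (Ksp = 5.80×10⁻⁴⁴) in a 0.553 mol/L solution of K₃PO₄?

Pb₃(PO₄)₂(s) ⇌ 3 Pb²⁺(aq) + 2 PO₄³⁻(aq)
PO₄³⁻ is already present at 0.553 mol/L. If s mol/L of Pb₃(PO₄)₂ dissolves, [Pb²⁺] = 3s while [PO₄³⁻] ≈ 0.553 mol/L.
Ksp = [Pb²⁺]^3[PO₄³⁻]^2 = (3s)^3(0.553)^2
(3s)^3 = 5.80×10⁻⁴⁴ / (0.553)^2 = 1.90×10⁻⁴³
s = 1.92×10⁻¹⁵ mol/L

1.92×10⁻¹⁵ M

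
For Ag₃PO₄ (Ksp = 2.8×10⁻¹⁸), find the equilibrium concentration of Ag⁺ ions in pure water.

5.4×10⁻⁵ M

Ag₃PO₄(s) ⇌ 3 Ag⁺(aq) + PO₄³⁻(aq)
Call the molar solubility s, so that [Ag⁺] = 3s and [PO₄³⁻] = s.
Ksp = [Ag⁺]^3[PO₄³⁻] = (3s)^3 · s = 27s^4 = 2.8×10⁻¹⁸
s = 1.8×10⁻⁵ mol/L
[Ag⁺] = 3s = 5.4×10⁻⁵ mol/L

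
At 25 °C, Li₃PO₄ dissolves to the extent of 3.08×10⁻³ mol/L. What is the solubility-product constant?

Li₃PO₄(s) ⇌ 3 Li⁺(aq) + PO₄³⁻(aq)
For each mole of Li₃PO₄ that dissolves per liter, [Li⁺] = 3s and [PO₄³⁻] = s; let s denote this solubility.
Ksp = [Li⁺]^3[PO₄³⁻] = (3s)^3 · s = 27s^4
Ksp = 27 × (3.08×10⁻³)^4 = 2.43×10⁻⁹

Ksp = 2.43×10⁻⁹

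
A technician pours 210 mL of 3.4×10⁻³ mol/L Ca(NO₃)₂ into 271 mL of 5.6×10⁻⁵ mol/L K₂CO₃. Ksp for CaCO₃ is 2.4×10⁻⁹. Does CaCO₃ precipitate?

The combined volume is 481 mL.
[Ca²⁺] = (3.4×10⁻³)(210)/481 = 1.5×10⁻³ mol/L
[CO₃²⁻] = (5.6×10⁻⁵)(271)/481 = 3.2×10⁻⁵ mol/L
Q = [Ca²⁺][CO₃²⁻] = 4.7×10⁻⁸
Because Q > Ksp (4.7×10⁻⁸ vs 2.4×10⁻⁹), a precipitate of CaCO₃ forms.

Yes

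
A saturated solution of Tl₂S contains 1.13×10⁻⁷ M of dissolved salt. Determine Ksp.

Ksp = 5.77×10⁻²¹

Tl₂S(s) ⇌ 2 Tl⁺(aq) + S²⁻(aq)
With molar solubility s: [Tl⁺] = 2s, [S²⁻] = s.
Ksp = [Tl⁺]^2[S²⁻] = (2s)^2 · s = 4s^3
Ksp = 4 × (1.13×10⁻⁷)^3 = 5.77×10⁻²¹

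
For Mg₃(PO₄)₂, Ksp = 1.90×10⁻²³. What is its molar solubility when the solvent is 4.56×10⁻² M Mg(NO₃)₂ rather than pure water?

2.24×10⁻¹⁰ M

Mg₃(PO₄)₂(s) ⇌ 3 Mg²⁺(aq) + 2 PO₄³⁻(aq)
Mg²⁺ is already present at 4.56×10⁻² M. If s mol/L of Mg₃(PO₄)₂ dissolves, [PO₄³⁻] = 2s while [Mg²⁺] ≈ 4.56×10⁻² M.
Ksp = [Mg²⁺]^3[PO₄³⁻]^2 = (4.56×10⁻²)^3(2s)^2
(2s)^2 = 1.90×10⁻²³ / (4.56×10⁻²)^3 = 2.00×10⁻¹⁹
s = 2.24×10⁻¹⁰ M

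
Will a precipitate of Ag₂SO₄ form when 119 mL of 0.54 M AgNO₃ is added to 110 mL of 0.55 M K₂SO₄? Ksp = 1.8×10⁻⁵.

Total volume after mixing = 119 + 110 = 229 mL.
[Ag⁺] = (0.54)(119)/229 = 0.28 M
[SO₄²⁻] = (0.55)(110)/229 = 0.26 M
Q = [Ag⁺]^2[SO₄²⁻] = 2.1×10⁻²
Q = 2.1×10⁻² > Ksp = 1.8×10⁻⁵, so the solution is supersaturated and Ag₂SO₄ precipitates.

Yes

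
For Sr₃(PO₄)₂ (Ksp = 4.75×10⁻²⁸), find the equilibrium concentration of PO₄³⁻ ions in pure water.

Sr₃(PO₄)₂(s) ⇌ 3 Sr²⁺(aq) + 2 PO₄³⁻(aq)
Let s be the molar solubility. Then [Sr²⁺] = 3s and [PO₄³⁻] = 2s.
Ksp = [Sr²⁺]^3[PO₄³⁻]^2 = (3s)^3 · (2s)^2 = 108s^5 = 4.75×10⁻²⁸
s = 1.34×10⁻⁶ mol L⁻¹
[PO₄³⁻] = 2s = 2.69×10⁻⁶ mol L⁻¹

2.69×10⁻⁶ M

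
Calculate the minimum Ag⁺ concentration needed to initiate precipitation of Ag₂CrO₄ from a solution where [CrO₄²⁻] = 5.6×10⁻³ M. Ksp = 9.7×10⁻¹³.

A salt starts to precipitate once the ion product Q reaches its Ksp.
Ag₂CrO₄(s) ⇌ 2 Ag⁺(aq) + CrO₄²⁻(aq)
Ksp = [Ag⁺]^2[CrO₄²⁻] = [Ag⁺]^2(5.6×10⁻³)
[Ag⁺]^2 = 9.7×10⁻¹³ / (5.6×10⁻³) = 1.7×10⁻¹⁰
[Ag⁺] = 1.3×10⁻⁵ M

1.3×10⁻⁵ M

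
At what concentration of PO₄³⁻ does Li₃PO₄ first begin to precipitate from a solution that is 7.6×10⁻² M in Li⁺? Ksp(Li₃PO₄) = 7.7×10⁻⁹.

1.8×10⁻⁵ M

Precipitation begins when Q = Ksp.
Li₃PO₄(s) ⇌ 3 Li⁺(aq) + PO₄³⁻(aq)
Ksp = [Li⁺]^3[PO₄³⁻] = [PO₄³⁻](7.6×10⁻²)^3
[PO₄³⁻] = 7.7×10⁻⁹ / (7.6×10⁻²)^3 = 1.8×10⁻⁵
[PO₄³⁻] = 1.8×10⁻⁵ M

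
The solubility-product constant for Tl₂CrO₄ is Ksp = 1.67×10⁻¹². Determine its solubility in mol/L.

7.47×10⁻⁵ M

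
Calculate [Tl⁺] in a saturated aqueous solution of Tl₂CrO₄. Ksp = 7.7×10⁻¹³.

1.2×10⁻⁴ M

Tl₂CrO₄(s) ⇌ 2 Tl⁺(aq) + CrO₄²⁻(aq)
Let s be the molar solubility. Then [Tl⁺] = 2s and [CrO₄²⁻] = s.
Ksp = [Tl⁺]^2[CrO₄²⁻] = (2s)^2 · s = 4s^3 = 7.7×10⁻¹³
s = 5.8×10⁻⁵ M
[Tl⁺] = 2s = 1.2×10⁻⁴ M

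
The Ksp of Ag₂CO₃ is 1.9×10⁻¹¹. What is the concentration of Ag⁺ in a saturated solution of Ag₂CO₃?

Ag₂CO₃(s) ⇌ 2 Ag⁺(aq) + CO₃²⁻(aq)
Call the molar solubility s, so that [Ag⁺] = 2s and [CO₃²⁻] = s.
Ksp = [Ag⁺]^2[CO₃²⁻] = (2s)^2 · s = 4s^3 = 1.9×10⁻¹¹
s = 1.7×10⁻⁴ M
[Ag⁺] = 2s = 3.4×10⁻⁴ M

3.4×10⁻⁴ M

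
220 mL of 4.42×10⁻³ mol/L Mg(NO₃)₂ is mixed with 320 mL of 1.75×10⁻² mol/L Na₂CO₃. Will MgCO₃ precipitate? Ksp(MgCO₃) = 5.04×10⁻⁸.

Yes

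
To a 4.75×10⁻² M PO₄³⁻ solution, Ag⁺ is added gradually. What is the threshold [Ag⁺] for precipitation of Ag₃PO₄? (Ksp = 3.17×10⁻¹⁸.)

Precipitation of each salt begins when its ion product equals Ksp.
Ag₃PO₄(s) ⇌ 3 Ag⁺(aq) + PO₄³⁻(aq)
Ksp = [Ag⁺]^3[PO₄³⁻] = [Ag⁺]^3(4.75×10⁻²)
[Ag⁺]^3 = 3.17×10⁻¹⁸ / (4.75×10⁻²) = 6.67×10⁻¹⁷
[Ag⁺] = 4.06×10⁻⁶ M

4.06×10⁻⁶ M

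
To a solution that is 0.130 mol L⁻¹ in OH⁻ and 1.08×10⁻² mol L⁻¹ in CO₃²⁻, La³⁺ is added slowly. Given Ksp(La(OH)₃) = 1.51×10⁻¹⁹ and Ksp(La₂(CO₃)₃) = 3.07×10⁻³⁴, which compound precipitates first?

La(OH)₃

The threshold for precipitation is Q = Ksp.
For La(OH)₃: [La³⁺] = (Ksp/[OH⁻]^3) = 6.87×10⁻¹⁷ mol L⁻¹
For La₂(CO₃)₃: [La³⁺] = (Ksp/[CO₃²⁻]^3)^(1/2) = 1.56×10⁻¹⁴ mol L⁻¹
La(OH)₃ requires the lower [La³⁺], so it precipitates first.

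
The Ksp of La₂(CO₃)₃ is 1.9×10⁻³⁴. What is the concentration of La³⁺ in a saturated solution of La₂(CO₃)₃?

1.4×10⁻⁷ M

La₂(CO₃)₃(s) ⇌ 2 La³⁺(aq) + 3 CO₃²⁻(aq)
For each mole of La₂(CO₃)₃ that dissolves per liter, [La³⁺] = 2s and [CO₃²⁻] = 3s; let s denote this solubility.
Ksp = [La³⁺]^2[CO₃²⁻]^3 = (2s)^2 · (3s)^3 = 108s^5 = 1.9×10⁻³⁴
s = 7.1×10⁻⁸ mol/L
[La³⁺] = 2s = 1.4×10⁻⁷ mol/L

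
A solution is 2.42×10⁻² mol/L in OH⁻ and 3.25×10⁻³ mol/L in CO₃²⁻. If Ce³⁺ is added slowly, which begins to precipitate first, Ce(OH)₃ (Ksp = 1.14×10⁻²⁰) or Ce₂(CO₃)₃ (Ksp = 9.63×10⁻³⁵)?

Ce(OH)₃

Precipitation begins when Q = Ksp.
For Ce(OH)₃: [Ce³⁺] = (Ksp/[OH⁻]^3) = 8.04×10⁻¹⁶ mol/L
For Ce₂(CO₃)₃: [Ce³⁺] = (Ksp/[CO₃²⁻]^3)^(1/2) = 5.30×10⁻¹⁴ mol/L
The smaller threshold [Ce³⁺] is reached first, so Ce(OH)₃ precipitates first.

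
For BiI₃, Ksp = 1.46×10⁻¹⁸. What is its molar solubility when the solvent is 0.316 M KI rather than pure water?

4.63×10⁻¹⁷ M

BiI₃(s) ⇌ Bi³⁺(aq) + 3 I⁻(aq)
Let s be the solubility of BiI₃ here. The common ion gives [I⁻] ≈ 0.316 M, and [Bi³⁺] = s.
Ksp = [Bi³⁺][I⁻]^3 = s(0.316)^3
s = 1.46×10⁻¹⁸ / (0.316)^3 = 4.63×10⁻¹⁷
s = 4.63×10⁻¹⁷ M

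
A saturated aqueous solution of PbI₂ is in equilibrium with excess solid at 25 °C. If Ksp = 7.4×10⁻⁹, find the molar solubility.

1.2×10⁻³ M

PbI₂(s) ⇌ Pb²⁺(aq) + 2 I⁻(aq)
For each mole of PbI₂ that dissolves per liter, [Pb²⁺] = s and [I⁻] = 2s; let s denote this solubility.
Ksp = [Pb²⁺][I⁻]^2 = s · (2s)^2 = 4s^3
4s^3 = 7.4×10⁻⁹  ⇒  s^3 = 1.9×10⁻⁹
Taking the 3rd root, s = 1.2×10⁻³ M.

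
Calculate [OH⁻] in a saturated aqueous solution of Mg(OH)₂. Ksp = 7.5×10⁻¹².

Mg(OH)₂(s) ⇌ Mg²⁺(aq) + 2 OH⁻(aq)
For each mole of Mg(OH)₂ that dissolves per liter, [Mg²⁺] = s and [OH⁻] = 2s; let s denote this solubility.
Ksp = [Mg²⁺][OH⁻]^2 = s · (2s)^2 = 4s^3 = 7.5×10⁻¹²
s = 1.2×10⁻⁴ mol/L
[OH⁻] = 2s = 2.5×10⁻⁴ mol/L

2.5×10⁻⁴ M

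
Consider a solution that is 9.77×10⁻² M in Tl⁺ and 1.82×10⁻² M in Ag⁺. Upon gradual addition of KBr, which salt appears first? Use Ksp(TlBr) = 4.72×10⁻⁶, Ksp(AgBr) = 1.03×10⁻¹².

AgBr

The threshold for precipitation is Q = Ksp.
For TlBr: [Br⁻] = (Ksp/[Tl⁺]) = 4.83×10⁻⁵ M
For AgBr: [Br⁻] = (Ksp/[Ag⁺]) = 5.66×10⁻¹¹ M
AgBr requires the lower [Br⁻], so it precipitates first.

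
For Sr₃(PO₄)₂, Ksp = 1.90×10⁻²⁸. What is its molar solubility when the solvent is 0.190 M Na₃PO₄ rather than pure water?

5.80×10⁻¹⁰ M

Sr₃(PO₄)₂(s) ⇌ 3 Sr²⁺(aq) + 2 PO₄³⁻(aq)
PO₄³⁻ is already present at 0.190 M. If s mol/L of Sr₃(PO₄)₂ dissolves, [Sr²⁺] = 3s while [PO₄³⁻] ≈ 0.190 M.
Ksp = [Sr²⁺]^3[PO₄³⁻]^2 = (3s)^3(0.190)^2
(3s)^3 = 1.90×10⁻²⁸ / (0.190)^2 = 5.26×10⁻²⁷
s = 5.80×10⁻¹⁰ M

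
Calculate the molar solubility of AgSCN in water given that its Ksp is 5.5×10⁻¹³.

AgSCN(s) ⇌ Ag⁺(aq) + SCN⁻(aq)
With molar solubility s: [Ag⁺] = s, [SCN⁻] = s.
Ksp = [Ag⁺][SCN⁻] = s · s = s^2
s^2 = 5.5×10⁻¹³
Taking the 2nd root, s = 7.4×10⁻⁷ M.

7.4×10⁻⁷ M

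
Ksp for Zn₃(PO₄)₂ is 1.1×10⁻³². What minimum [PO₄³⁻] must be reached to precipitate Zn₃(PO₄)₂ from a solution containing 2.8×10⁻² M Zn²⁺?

2.2×10⁻¹⁴ M

A salt starts to precipitate once the ion product Q reaches its Ksp.
Zn₃(PO₄)₂(s) ⇌ 3 Zn²⁺(aq) + 2 PO₄³⁻(aq)
Ksp = [Zn²⁺]^3[PO₄³⁻]^2 = [PO₄³⁻]^2(2.8×10⁻²)^3
[PO₄³⁻]^2 = 1.1×10⁻³² / (2.8×10⁻²)^3 = 5.0×10⁻²⁸
[PO₄³⁻] = 2.2×10⁻¹⁴ M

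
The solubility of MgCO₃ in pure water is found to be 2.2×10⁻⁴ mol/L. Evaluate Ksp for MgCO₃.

Ksp = 4.8×10⁻⁸

MgCO₃(s) ⇌ Mg²⁺(aq) + CO₃²⁻(aq)
Call the molar solubility s, so that [Mg²⁺] = s and [CO₃²⁻] = s.
Ksp = [Mg²⁺][CO₃²⁻] = s · s = s^2
Ksp = (2.2×10⁻⁴)^2 = 4.8×10⁻⁸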